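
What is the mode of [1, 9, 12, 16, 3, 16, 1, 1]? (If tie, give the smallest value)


Count the frequency of each value:
  1 appears 3 time(s)
  3 appears 1 time(s)
  9 appears 1 time(s)
  12 appears 1 time(s)
  16 appears 2 time(s)
Maximum frequency is 3.
Only 1 reaches that frequency, so it is the mode.
Final answer: 1


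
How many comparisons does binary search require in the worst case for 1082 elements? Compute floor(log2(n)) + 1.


Binary search halves the search space each step.
Maximum comparisons = floor(log2(1082)) + 1
log2(1082) = 10.0795
floor(log2(1082)) = 10, so 10 + 1 = 11
Final answer: 11


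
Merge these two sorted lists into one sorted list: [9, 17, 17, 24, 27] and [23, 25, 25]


List A: [9, 17, 17, 24, 27]
List B: [23, 25, 25]
Repeatedly compare the front elements and take the smaller:
  9 vs 23 -> take 9
  17 vs 23 -> take 17
  17 vs 23 -> take 17
  24 vs 23 -> take 23
  24 vs 25 -> take 24
  27 vs 25 -> take 25
  27 vs 25 -> take 25
  B is exhausted; append the rest of A: [27]
Final answer: [9, 17, 17, 23, 24, 25, 25, 27]


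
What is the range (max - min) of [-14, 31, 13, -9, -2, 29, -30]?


Maximum value: 31
Minimum value: -30
Range = 31 - (-30) = 61
Final answer: 61


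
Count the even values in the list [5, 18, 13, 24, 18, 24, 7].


Check each element:
  5 is odd
  18 is even
  13 is odd
  24 is even
  18 is even
  24 is even
  7 is odd
Evens: [18, 24, 18, 24]
Count of evens = 4
Final answer: 4


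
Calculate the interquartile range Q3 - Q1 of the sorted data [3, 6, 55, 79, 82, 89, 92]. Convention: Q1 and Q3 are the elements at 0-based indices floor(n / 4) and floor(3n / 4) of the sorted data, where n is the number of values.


The data has n = 7 elements.
Q1 index = floor(7 / 4) = floor(1.75) = 1; Q3 index = floor(3 * 7 / 4) = floor(5.25) = 5
Q1 = element at index 1 = 6
Q3 = element at index 5 = 89
IQR = 89 - 6 = 83
Final answer: 83


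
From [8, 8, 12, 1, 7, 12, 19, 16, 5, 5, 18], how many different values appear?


List all unique values:
Distinct values: [1, 5, 7, 8, 12, 16, 18, 19]
Count = 8
Final answer: 8


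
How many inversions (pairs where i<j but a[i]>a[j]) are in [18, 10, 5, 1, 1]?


For each element, count the later elements that are smaller than it:
  18 (index 0): smaller elements after it = [10, 5, 1, 1] -> 4
  10 (index 1): smaller elements after it = [5, 1, 1] -> 3
  5 (index 2): smaller elements after it = [1, 1] -> 2
  1 (index 3): smaller elements after it = [] -> 0
Total inversions = 4 + 3 + 2 + 0 = 9
Final answer: 9


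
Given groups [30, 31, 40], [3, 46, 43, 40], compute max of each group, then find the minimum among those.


Find max of each group:
  Group 1: [30, 31, 40] -> max = 40
  Group 2: [3, 46, 43, 40] -> max = 46
Maxes: [40, 46]
Minimum of maxes = 40
Final answer: 40


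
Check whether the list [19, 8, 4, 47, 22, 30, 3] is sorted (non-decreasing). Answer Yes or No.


Check consecutive pairs:
  19 <= 8? False
  8 <= 4? False
  4 <= 47? True
  47 <= 22? False
  22 <= 30? True
  30 <= 3? False
4 consecutive pair(s) are out of order, so the list is not sorted.
Final answer: No


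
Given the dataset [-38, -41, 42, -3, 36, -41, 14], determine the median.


First, sort the list: [-41, -41, -38, -3, 14, 36, 42]
The list has 7 elements (odd count).
The middle index is 3 (0-based), and the element there is -3.
Final answer: -3


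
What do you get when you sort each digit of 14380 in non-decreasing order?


The number 14380 has digits: 1, 4, 3, 8, 0
Sorted: 0, 1, 3, 4, 8
Joining the sorted digits gives the result.
Final answer: 01348


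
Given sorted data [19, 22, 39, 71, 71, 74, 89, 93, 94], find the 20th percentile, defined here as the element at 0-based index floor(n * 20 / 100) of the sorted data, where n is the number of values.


The dataset has n = 9 elements.
Index = floor(9 * 20 / 100) = floor(180 / 100) = floor(1.8) = 1
Counting from index 0 in the sorted data, the element at index 1 is 22.
Final answer: 22


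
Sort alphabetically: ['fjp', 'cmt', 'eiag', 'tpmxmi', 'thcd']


Compare strings character by character (the first differing letter decides):
  'cmt' < 'eiag' since 'c' < 'e' at position 1
  'eiag' < 'fjp' since 'e' < 'f' at position 1
  'fjp' < 'thcd' since 'f' < 't' at position 1
  'thcd' < 'tpmxmi' since 'h' < 'p' at position 2
Chaining these comparisons gives the alphabetical order.
Final answer: ['cmt', 'eiag', 'fjp', 'thcd', 'tpmxmi']


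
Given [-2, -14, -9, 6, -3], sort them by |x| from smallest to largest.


Compute absolute values:
  |-2| = 2
  |-14| = 14
  |-9| = 9
  |6| = 6
  |-3| = 3
Absolute values in increasing order: 2 < 3 < 6 < 9 < 14
Listing the original numbers in that order gives the answer.
Final answer: [-2, -3, 6, -9, -14]


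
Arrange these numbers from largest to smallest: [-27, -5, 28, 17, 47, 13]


Original list: [-27, -5, 28, 17, 47, 13]
Repeatedly take the largest remaining element:
  Remaining [-27, -5, 28, 17, 47, 13] -> largest is 47
  Remaining [-27, -5, 28, 17, 13] -> largest is 28
  Remaining [-27, -5, 17, 13] -> largest is 17
  Remaining [-27, -5, 13] -> largest is 13
  Remaining [-27, -5] -> largest is -5
  Remaining [-27] -> largest is -27
Collecting the picks in order gives the descending list.
Final answer: [47, 28, 17, 13, -5, -27]


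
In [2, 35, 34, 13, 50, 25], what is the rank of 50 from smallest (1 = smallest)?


Sort ascending: [2, 13, 25, 34, 35, 50]
Find 50 in the sorted list.
50 is at position 6 (1-indexed).
Final answer: 6


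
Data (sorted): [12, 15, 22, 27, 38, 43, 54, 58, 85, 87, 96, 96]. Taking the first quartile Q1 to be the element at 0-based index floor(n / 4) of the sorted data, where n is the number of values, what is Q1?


The list has n = 12 elements.
Q1 index = floor(12 / 4) = floor(3) = 3
Counting from index 0 in the sorted data, the element at index 3 is 27.
Final answer: 27


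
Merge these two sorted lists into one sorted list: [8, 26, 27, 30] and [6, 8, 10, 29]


List A: [8, 26, 27, 30]
List B: [6, 8, 10, 29]
Repeatedly compare the front elements and take the smaller:
  8 vs 6 -> take 6
  8 vs 8 -> take 8
  26 vs 8 -> take 8
  26 vs 10 -> take 10
  26 vs 29 -> take 26
  27 vs 29 -> take 27
  30 vs 29 -> take 29
  B is exhausted; append the rest of A: [30]
Final answer: [6, 8, 8, 10, 26, 27, 29, 30]


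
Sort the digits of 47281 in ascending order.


The number 47281 has digits: 4, 7, 2, 8, 1
Sorted: 1, 2, 4, 7, 8
Joining the sorted digits gives the result.
Final answer: 12478


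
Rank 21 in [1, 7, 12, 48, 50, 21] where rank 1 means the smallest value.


Sort ascending: [1, 7, 12, 21, 48, 50]
Find 21 in the sorted list.
21 is at position 4 (1-indexed).
Final answer: 4


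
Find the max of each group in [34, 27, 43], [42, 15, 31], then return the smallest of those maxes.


Find max of each group:
  Group 1: [34, 27, 43] -> max = 43
  Group 2: [42, 15, 31] -> max = 42
Maxes: [43, 42]
Minimum of maxes = 42
Final answer: 42


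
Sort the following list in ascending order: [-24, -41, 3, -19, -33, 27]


Original list: [-24, -41, 3, -19, -33, 27]
Repeatedly take the smallest remaining element:
  Remaining [-24, -41, 3, -19, -33, 27] -> smallest is -41
  Remaining [-24, 3, -19, -33, 27] -> smallest is -33
  Remaining [-24, 3, -19, 27] -> smallest is -24
  Remaining [3, -19, 27] -> smallest is -19
  Remaining [3, 27] -> smallest is 3
  Remaining [27] -> smallest is 27
Collecting the picks in order gives the sorted list.
Final answer: [-41, -33, -24, -19, 3, 27]


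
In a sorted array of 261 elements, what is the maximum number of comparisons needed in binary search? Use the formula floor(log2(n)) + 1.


Binary search halves the search space each step.
Maximum comparisons = floor(log2(261)) + 1
log2(261) = 8.0279
floor(log2(261)) = 8, so 8 + 1 = 9
Final answer: 9


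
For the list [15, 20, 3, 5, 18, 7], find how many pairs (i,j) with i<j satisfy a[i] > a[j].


For each element, count the later elements that are smaller than it:
  15 (index 0): smaller elements after it = [3, 5, 7] -> 3
  20 (index 1): smaller elements after it = [3, 5, 18, 7] -> 4
  3 (index 2): smaller elements after it = [] -> 0
  5 (index 3): smaller elements after it = [] -> 0
  18 (index 4): smaller elements after it = [7] -> 1
Total inversions = 3 + 4 + 0 + 0 + 1 = 8
Final answer: 8


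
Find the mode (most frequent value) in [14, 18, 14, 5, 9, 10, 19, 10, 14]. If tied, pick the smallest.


Count the frequency of each value:
  5 appears 1 time(s)
  9 appears 1 time(s)
  10 appears 2 time(s)
  14 appears 3 time(s)
  18 appears 1 time(s)
  19 appears 1 time(s)
Maximum frequency is 3.
Only 14 reaches that frequency, so it is the mode.
Final answer: 14


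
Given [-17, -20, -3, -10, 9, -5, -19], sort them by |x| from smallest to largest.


Compute absolute values:
  |-17| = 17
  |-20| = 20
  |-3| = 3
  |-10| = 10
  |9| = 9
  |-5| = 5
  |-19| = 19
Absolute values in increasing order: 3 < 5 < 9 < 10 < 17 < 19 < 20
Listing the original numbers in that order gives the answer.
Final answer: [-3, -5, 9, -10, -17, -19, -20]


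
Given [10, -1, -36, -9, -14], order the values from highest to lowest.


Original list: [10, -1, -36, -9, -14]
Repeatedly take the largest remaining element:
  Remaining [10, -1, -36, -9, -14] -> largest is 10
  Remaining [-1, -36, -9, -14] -> largest is -1
  Remaining [-36, -9, -14] -> largest is -9
  Remaining [-36, -14] -> largest is -14
  Remaining [-36] -> largest is -36
Collecting the picks in order gives the descending list.
Final answer: [10, -1, -9, -14, -36]


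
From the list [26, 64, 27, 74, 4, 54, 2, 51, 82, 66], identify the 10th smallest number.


Sort ascending: [2, 4, 26, 27, 51, 54, 64, 66, 74, 82]
The 10th element (1-indexed) is at index 9.
Value = 82
Final answer: 82


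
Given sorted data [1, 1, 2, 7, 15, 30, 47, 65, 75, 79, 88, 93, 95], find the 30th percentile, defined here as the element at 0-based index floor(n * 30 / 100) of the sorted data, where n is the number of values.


The dataset has n = 13 elements.
Index = floor(13 * 30 / 100) = floor(390 / 100) = floor(3.9) = 3
Counting from index 0 in the sorted data, the element at index 3 is 7.
Final answer: 7


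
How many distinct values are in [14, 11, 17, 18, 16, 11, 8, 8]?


List all unique values:
Distinct values: [8, 11, 14, 16, 17, 18]
Count = 6
Final answer: 6


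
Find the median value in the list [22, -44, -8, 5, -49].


First, sort the list: [-49, -44, -8, 5, 22]
The list has 5 elements (odd count).
The middle index is 2 (0-based), and the element there is -8.
Final answer: -8


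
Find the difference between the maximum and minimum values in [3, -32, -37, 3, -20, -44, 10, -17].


Maximum value: 10
Minimum value: -44
Range = 10 - (-44) = 54
Final answer: 54


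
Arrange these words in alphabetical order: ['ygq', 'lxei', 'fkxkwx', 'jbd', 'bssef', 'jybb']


Compare strings character by character (the first differing letter decides):
  'bssef' < 'fkxkwx' since 'b' < 'f' at position 1
  'fkxkwx' < 'jbd' since 'f' < 'j' at position 1
  'jbd' < 'jybb' since 'b' < 'y' at position 2
  'jybb' < 'lxei' since 'j' < 'l' at position 1
  'lxei' < 'ygq' since 'l' < 'y' at position 1
Chaining these comparisons gives the alphabetical order.
Final answer: ['bssef', 'fkxkwx', 'jbd', 'jybb', 'lxei', 'ygq']


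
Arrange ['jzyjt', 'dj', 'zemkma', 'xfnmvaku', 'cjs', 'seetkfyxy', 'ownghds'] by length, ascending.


Compute lengths:
  'jzyjt' has length 5
  'dj' has length 2
  'zemkma' has length 6
  'xfnmvaku' has length 8
  'cjs' has length 3
  'seetkfyxy' has length 9
  'ownghds' has length 7
Lengths in increasing order: 2 < 3 < 5 < 6 < 7 < 8 < 9
Listing the words in that order gives the answer.
Final answer: ['dj', 'cjs', 'jzyjt', 'zemkma', 'ownghds', 'xfnmvaku', 'seetkfyxy']


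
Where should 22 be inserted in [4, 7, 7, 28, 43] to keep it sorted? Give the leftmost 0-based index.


List is sorted: [4, 7, 7, 28, 43]
We need the leftmost position where 22 can be inserted, i.e. the first index whose element is >= 22 (or the end of the list if none is).
Binary search with low=0, high=5 (0-based indices):
  low=0, high=5, mid=2: a[2]=7 < 22, so low = 3
  low=3, high=5, mid=4: a[4]=43 >= 22, so high = 4
  low=3, high=4, mid=3: a[3]=28 >= 22, so high = 3
Now low = high = 3, so the insertion index is 3.
Final answer: 3


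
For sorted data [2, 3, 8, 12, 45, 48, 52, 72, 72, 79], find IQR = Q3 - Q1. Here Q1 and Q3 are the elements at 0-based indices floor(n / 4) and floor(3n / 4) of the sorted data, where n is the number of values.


The data has n = 10 elements.
Q1 index = floor(10 / 4) = floor(2.5) = 2; Q3 index = floor(3 * 10 / 4) = floor(7.5) = 7
Q1 = element at index 2 = 8
Q3 = element at index 7 = 72
IQR = 72 - 8 = 64
Final answer: 64


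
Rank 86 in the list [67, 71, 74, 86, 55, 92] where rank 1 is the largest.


Sort descending: [92, 86, 74, 71, 67, 55]
Find 86 in the sorted list.
86 is at position 2.
Final answer: 2


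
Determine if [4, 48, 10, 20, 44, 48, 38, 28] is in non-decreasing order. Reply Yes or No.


Check consecutive pairs:
  4 <= 48? True
  48 <= 10? False
  10 <= 20? True
  20 <= 44? True
  44 <= 48? True
  48 <= 38? False
  38 <= 28? False
3 consecutive pair(s) are out of order, so the list is not sorted.
Final answer: No


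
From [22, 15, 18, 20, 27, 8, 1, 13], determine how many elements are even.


Check each element:
  22 is even
  15 is odd
  18 is even
  20 is even
  27 is odd
  8 is even
  1 is odd
  13 is odd
Evens: [22, 18, 20, 8]
Count of evens = 4
Final answer: 4


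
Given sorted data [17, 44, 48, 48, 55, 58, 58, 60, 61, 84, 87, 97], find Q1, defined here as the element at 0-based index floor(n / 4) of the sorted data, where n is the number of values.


The list has n = 12 elements.
Q1 index = floor(12 / 4) = floor(3) = 3
Counting from index 0 in the sorted data, the element at index 3 is 48.
Final answer: 48


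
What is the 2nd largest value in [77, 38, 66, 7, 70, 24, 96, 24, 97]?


Sort descending: [97, 96, 77, 70, 66, 38, 24, 24, 7]
The 2nd element (1-indexed) is at index 1.
Value = 96
Final answer: 96


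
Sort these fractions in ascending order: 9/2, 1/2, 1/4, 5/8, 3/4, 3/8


Convert to decimal for comparison:
  9/2 = 4.5
  1/2 = 0.5
  1/4 = 0.25
  5/8 = 0.625
  3/4 = 0.75
  3/8 = 0.375
Decimals in increasing order: 0.25 < 0.375 < 0.5 < 0.625 < 0.75 < 4.5
Writing each back as its fraction gives the sorted order.
Final answer: 1/4, 3/8, 1/2, 5/8, 3/4, 9/2


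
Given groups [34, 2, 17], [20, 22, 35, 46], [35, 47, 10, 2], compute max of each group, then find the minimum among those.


Find max of each group:
  Group 1: [34, 2, 17] -> max = 34
  Group 2: [20, 22, 35, 46] -> max = 46
  Group 3: [35, 47, 10, 2] -> max = 47
Maxes: [34, 46, 47]
Minimum of maxes = 34
Final answer: 34


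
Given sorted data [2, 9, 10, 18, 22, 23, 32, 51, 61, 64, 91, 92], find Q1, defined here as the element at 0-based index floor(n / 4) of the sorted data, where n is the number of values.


The list has n = 12 elements.
Q1 index = floor(12 / 4) = floor(3) = 3
Counting from index 0 in the sorted data, the element at index 3 is 18.
Final answer: 18


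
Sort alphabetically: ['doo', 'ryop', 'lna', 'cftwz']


Compare strings character by character (the first differing letter decides):
  'cftwz' < 'doo' since 'c' < 'd' at position 1
  'doo' < 'lna' since 'd' < 'l' at position 1
  'lna' < 'ryop' since 'l' < 'r' at position 1
Chaining these comparisons gives the alphabetical order.
Final answer: ['cftwz', 'doo', 'lna', 'ryop']


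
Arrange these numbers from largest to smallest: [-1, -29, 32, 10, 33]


Original list: [-1, -29, 32, 10, 33]
Repeatedly take the largest remaining element:
  Remaining [-1, -29, 32, 10, 33] -> largest is 33
  Remaining [-1, -29, 32, 10] -> largest is 32
  Remaining [-1, -29, 10] -> largest is 10
  Remaining [-1, -29] -> largest is -1
  Remaining [-29] -> largest is -29
Collecting the picks in order gives the descending list.
Final answer: [33, 32, 10, -1, -29]


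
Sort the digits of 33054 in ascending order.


The number 33054 has digits: 3, 3, 0, 5, 4
Sorted: 0, 3, 3, 4, 5
Joining the sorted digits gives the result.
Final answer: 03345


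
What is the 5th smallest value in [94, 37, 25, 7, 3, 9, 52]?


Sort ascending: [3, 7, 9, 25, 37, 52, 94]
The 5th element (1-indexed) is at index 4.
Value = 37
Final answer: 37


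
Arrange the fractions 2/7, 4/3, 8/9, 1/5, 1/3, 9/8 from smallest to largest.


Convert to decimal for comparison:
  2/7 = 0.2857
  4/3 = 1.3333
  8/9 = 0.8889
  1/5 = 0.2
  1/3 = 0.3333
  9/8 = 1.125
Decimals in increasing order: 0.2 < 0.2857 < 0.3333 < 0.8889 < 1.125 < 1.3333
Writing each back as its fraction gives the sorted order.
Final answer: 1/5, 2/7, 1/3, 8/9, 9/8, 4/3


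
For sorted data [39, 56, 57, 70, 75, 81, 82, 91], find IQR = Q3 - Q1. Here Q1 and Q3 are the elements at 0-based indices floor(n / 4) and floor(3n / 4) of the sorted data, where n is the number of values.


The data has n = 8 elements.
Q1 index = floor(8 / 4) = floor(2) = 2; Q3 index = floor(3 * 8 / 4) = floor(6) = 6
Q1 = element at index 2 = 57
Q3 = element at index 6 = 82
IQR = 82 - 57 = 25
Final answer: 25


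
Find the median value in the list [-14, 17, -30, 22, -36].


First, sort the list: [-36, -30, -14, 17, 22]
The list has 5 elements (odd count).
The middle index is 2 (0-based), and the element there is -14.
Final answer: -14


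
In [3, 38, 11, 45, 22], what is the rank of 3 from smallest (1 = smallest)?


Sort ascending: [3, 11, 22, 38, 45]
Find 3 in the sorted list.
3 is at position 1 (1-indexed).
Final answer: 1


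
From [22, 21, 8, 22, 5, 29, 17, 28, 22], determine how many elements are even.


Check each element:
  22 is even
  21 is odd
  8 is even
  22 is even
  5 is odd
  29 is odd
  17 is odd
  28 is even
  22 is even
Evens: [22, 8, 22, 28, 22]
Count of evens = 5
Final answer: 5


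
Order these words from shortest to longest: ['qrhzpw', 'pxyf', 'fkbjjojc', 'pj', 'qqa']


Compute lengths:
  'qrhzpw' has length 6
  'pxyf' has length 4
  'fkbjjojc' has length 8
  'pj' has length 2
  'qqa' has length 3
Lengths in increasing order: 2 < 3 < 4 < 6 < 8
Listing the words in that order gives the answer.
Final answer: ['pj', 'qqa', 'pxyf', 'qrhzpw', 'fkbjjojc']


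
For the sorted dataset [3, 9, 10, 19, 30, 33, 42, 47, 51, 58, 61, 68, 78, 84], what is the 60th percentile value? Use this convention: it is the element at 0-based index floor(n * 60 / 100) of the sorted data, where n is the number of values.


The dataset has n = 14 elements.
Index = floor(14 * 60 / 100) = floor(840 / 100) = floor(8.4) = 8
Counting from index 0 in the sorted data, the element at index 8 is 51.
Final answer: 51


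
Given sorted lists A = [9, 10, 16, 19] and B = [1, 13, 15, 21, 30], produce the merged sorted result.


List A: [9, 10, 16, 19]
List B: [1, 13, 15, 21, 30]
Repeatedly compare the front elements and take the smaller:
  9 vs 1 -> take 1
  9 vs 13 -> take 9
  10 vs 13 -> take 10
  16 vs 13 -> take 13
  16 vs 15 -> take 15
  16 vs 21 -> take 16
  19 vs 21 -> take 19
  A is exhausted; append the rest of B: [21, 30]
Final answer: [1, 9, 10, 13, 15, 16, 19, 21, 30]


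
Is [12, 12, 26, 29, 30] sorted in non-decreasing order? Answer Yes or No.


Check consecutive pairs:
  12 <= 12? True
  12 <= 26? True
  26 <= 29? True
  29 <= 30? True
Every consecutive pair is in order, so the list is non-decreasing.
Final answer: Yes


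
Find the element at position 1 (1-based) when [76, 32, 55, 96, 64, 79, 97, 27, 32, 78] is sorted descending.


Sort descending: [97, 96, 79, 78, 76, 64, 55, 32, 32, 27]
The 1st element (1-indexed) is at index 0.
Value = 97
Final answer: 97


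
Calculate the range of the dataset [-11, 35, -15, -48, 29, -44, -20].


Maximum value: 35
Minimum value: -48
Range = 35 - (-48) = 83
Final answer: 83


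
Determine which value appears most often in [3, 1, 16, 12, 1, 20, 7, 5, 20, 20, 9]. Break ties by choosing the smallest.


Count the frequency of each value:
  1 appears 2 time(s)
  3 appears 1 time(s)
  5 appears 1 time(s)
  7 appears 1 time(s)
  9 appears 1 time(s)
  12 appears 1 time(s)
  16 appears 1 time(s)
  20 appears 3 time(s)
Maximum frequency is 3.
Only 20 reaches that frequency, so it is the mode.
Final answer: 20


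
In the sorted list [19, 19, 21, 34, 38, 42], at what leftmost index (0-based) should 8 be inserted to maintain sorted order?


List is sorted: [19, 19, 21, 34, 38, 42]
We need the leftmost position where 8 can be inserted, i.e. the first index whose element is >= 8 (or the end of the list if none is).
Binary search with low=0, high=6 (0-based indices):
  low=0, high=6, mid=3: a[3]=34 >= 8, so high = 3
  low=0, high=3, mid=1: a[1]=19 >= 8, so high = 1
  low=0, high=1, mid=0: a[0]=19 >= 8, so high = 0
Now low = high = 0, so the insertion index is 0.
Final answer: 0


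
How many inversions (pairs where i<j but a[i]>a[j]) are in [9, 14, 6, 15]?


For each element, count the later elements that are smaller than it:
  9 (index 0): smaller elements after it = [6] -> 1
  14 (index 1): smaller elements after it = [6] -> 1
  6 (index 2): smaller elements after it = [] -> 0
Total inversions = 1 + 1 + 0 = 2
Final answer: 2


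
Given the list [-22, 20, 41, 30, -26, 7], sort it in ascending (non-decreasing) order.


Original list: [-22, 20, 41, 30, -26, 7]
Repeatedly take the smallest remaining element:
  Remaining [-22, 20, 41, 30, -26, 7] -> smallest is -26
  Remaining [-22, 20, 41, 30, 7] -> smallest is -22
  Remaining [20, 41, 30, 7] -> smallest is 7
  Remaining [20, 41, 30] -> smallest is 20
  Remaining [41, 30] -> smallest is 30
  Remaining [41] -> smallest is 41
Collecting the picks in order gives the sorted list.
Final answer: [-26, -22, 7, 20, 30, 41]


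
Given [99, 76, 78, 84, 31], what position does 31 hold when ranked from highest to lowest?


Sort descending: [99, 84, 78, 76, 31]
Find 31 in the sorted list.
31 is at position 5.
Final answer: 5


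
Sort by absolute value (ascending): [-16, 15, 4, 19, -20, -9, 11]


Compute absolute values:
  |-16| = 16
  |15| = 15
  |4| = 4
  |19| = 19
  |-20| = 20
  |-9| = 9
  |11| = 11
Absolute values in increasing order: 4 < 9 < 11 < 15 < 16 < 19 < 20
Listing the original numbers in that order gives the answer.
Final answer: [4, -9, 11, 15, -16, 19, -20]


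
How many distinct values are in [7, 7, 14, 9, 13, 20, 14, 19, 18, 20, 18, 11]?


List all unique values:
Distinct values: [7, 9, 11, 13, 14, 18, 19, 20]
Count = 8
Final answer: 8


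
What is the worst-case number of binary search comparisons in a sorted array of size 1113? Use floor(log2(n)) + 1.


Binary search halves the search space each step.
Maximum comparisons = floor(log2(1113)) + 1
log2(1113) = 10.1202
floor(log2(1113)) = 10, so 10 + 1 = 11
Final answer: 11


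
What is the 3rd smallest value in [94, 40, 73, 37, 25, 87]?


Sort ascending: [25, 37, 40, 73, 87, 94]
The 3rd element (1-indexed) is at index 2.
Value = 40
Final answer: 40


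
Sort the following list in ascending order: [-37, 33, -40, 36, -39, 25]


Original list: [-37, 33, -40, 36, -39, 25]
Repeatedly take the smallest remaining element:
  Remaining [-37, 33, -40, 36, -39, 25] -> smallest is -40
  Remaining [-37, 33, 36, -39, 25] -> smallest is -39
  Remaining [-37, 33, 36, 25] -> smallest is -37
  Remaining [33, 36, 25] -> smallest is 25
  Remaining [33, 36] -> smallest is 33
  Remaining [36] -> smallest is 36
Collecting the picks in order gives the sorted list.
Final answer: [-40, -39, -37, 25, 33, 36]


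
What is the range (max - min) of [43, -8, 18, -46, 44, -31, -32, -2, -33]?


Maximum value: 44
Minimum value: -46
Range = 44 - (-46) = 90
Final answer: 90


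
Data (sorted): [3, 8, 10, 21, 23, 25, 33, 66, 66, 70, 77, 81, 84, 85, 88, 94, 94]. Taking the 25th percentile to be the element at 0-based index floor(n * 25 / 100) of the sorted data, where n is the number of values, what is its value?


The dataset has n = 17 elements.
Index = floor(17 * 25 / 100) = floor(425 / 100) = floor(4.25) = 4
Counting from index 0 in the sorted data, the element at index 4 is 23.
Final answer: 23


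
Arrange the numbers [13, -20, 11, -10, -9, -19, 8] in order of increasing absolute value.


Compute absolute values:
  |13| = 13
  |-20| = 20
  |11| = 11
  |-10| = 10
  |-9| = 9
  |-19| = 19
  |8| = 8
Absolute values in increasing order: 8 < 9 < 10 < 11 < 13 < 19 < 20
Listing the original numbers in that order gives the answer.
Final answer: [8, -9, -10, 11, 13, -19, -20]


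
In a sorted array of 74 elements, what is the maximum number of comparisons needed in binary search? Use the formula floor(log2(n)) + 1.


Binary search halves the search space each step.
Maximum comparisons = floor(log2(74)) + 1
log2(74) = 6.2095
floor(log2(74)) = 6, so 6 + 1 = 7
Final answer: 7


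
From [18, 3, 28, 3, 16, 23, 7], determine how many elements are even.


Check each element:
  18 is even
  3 is odd
  28 is even
  3 is odd
  16 is even
  23 is odd
  7 is odd
Evens: [18, 28, 16]
Count of evens = 3
Final answer: 3


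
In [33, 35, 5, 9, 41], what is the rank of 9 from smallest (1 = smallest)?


Sort ascending: [5, 9, 33, 35, 41]
Find 9 in the sorted list.
9 is at position 2 (1-indexed).
Final answer: 2


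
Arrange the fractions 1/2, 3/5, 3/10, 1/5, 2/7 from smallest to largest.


Convert to decimal for comparison:
  1/2 = 0.5
  3/5 = 0.6
  3/10 = 0.3
  1/5 = 0.2
  2/7 = 0.2857
Decimals in increasing order: 0.2 < 0.2857 < 0.3 < 0.5 < 0.6
Writing each back as its fraction gives the sorted order.
Final answer: 1/5, 2/7, 3/10, 1/2, 3/5


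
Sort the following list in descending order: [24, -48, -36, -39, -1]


Original list: [24, -48, -36, -39, -1]
Repeatedly take the largest remaining element:
  Remaining [24, -48, -36, -39, -1] -> largest is 24
  Remaining [-48, -36, -39, -1] -> largest is -1
  Remaining [-48, -36, -39] -> largest is -36
  Remaining [-48, -39] -> largest is -39
  Remaining [-48] -> largest is -48
Collecting the picks in order gives the descending list.
Final answer: [24, -1, -36, -39, -48]


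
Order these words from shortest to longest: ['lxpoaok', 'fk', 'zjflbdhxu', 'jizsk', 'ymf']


Compute lengths:
  'lxpoaok' has length 7
  'fk' has length 2
  'zjflbdhxu' has length 9
  'jizsk' has length 5
  'ymf' has length 3
Lengths in increasing order: 2 < 3 < 5 < 7 < 9
Listing the words in that order gives the answer.
Final answer: ['fk', 'ymf', 'jizsk', 'lxpoaok', 'zjflbdhxu']


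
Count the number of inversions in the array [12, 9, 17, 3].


For each element, count the later elements that are smaller than it:
  12 (index 0): smaller elements after it = [9, 3] -> 2
  9 (index 1): smaller elements after it = [3] -> 1
  17 (index 2): smaller elements after it = [3] -> 1
Total inversions = 2 + 1 + 1 = 4
Final answer: 4


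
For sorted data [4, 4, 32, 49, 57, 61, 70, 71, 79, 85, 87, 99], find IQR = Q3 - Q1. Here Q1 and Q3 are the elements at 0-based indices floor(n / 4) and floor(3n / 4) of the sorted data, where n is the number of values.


The data has n = 12 elements.
Q1 index = floor(12 / 4) = floor(3) = 3; Q3 index = floor(3 * 12 / 4) = floor(9) = 9
Q1 = element at index 3 = 49
Q3 = element at index 9 = 85
IQR = 85 - 49 = 36
Final answer: 36


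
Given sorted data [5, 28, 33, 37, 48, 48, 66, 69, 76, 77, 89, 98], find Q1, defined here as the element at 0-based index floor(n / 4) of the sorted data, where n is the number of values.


The list has n = 12 elements.
Q1 index = floor(12 / 4) = floor(3) = 3
Counting from index 0 in the sorted data, the element at index 3 is 37.
Final answer: 37


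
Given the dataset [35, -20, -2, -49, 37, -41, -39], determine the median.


First, sort the list: [-49, -41, -39, -20, -2, 35, 37]
The list has 7 elements (odd count).
The middle index is 3 (0-based), and the element there is -20.
Final answer: -20


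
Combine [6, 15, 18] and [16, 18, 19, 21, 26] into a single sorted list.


List A: [6, 15, 18]
List B: [16, 18, 19, 21, 26]
Repeatedly compare the front elements and take the smaller:
  6 vs 16 -> take 6
  15 vs 16 -> take 15
  18 vs 16 -> take 16
  18 vs 18 -> take 18
  A is exhausted; append the rest of B: [18, 19, 21, 26]
Final answer: [6, 15, 16, 18, 18, 19, 21, 26]


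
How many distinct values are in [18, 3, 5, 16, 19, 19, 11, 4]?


List all unique values:
Distinct values: [3, 4, 5, 11, 16, 18, 19]
Count = 7
Final answer: 7


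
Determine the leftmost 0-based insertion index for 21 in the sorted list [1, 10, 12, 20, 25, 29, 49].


List is sorted: [1, 10, 12, 20, 25, 29, 49]
We need the leftmost position where 21 can be inserted, i.e. the first index whose element is >= 21 (or the end of the list if none is).
Binary search with low=0, high=7 (0-based indices):
  low=0, high=7, mid=3: a[3]=20 < 21, so low = 4
  low=4, high=7, mid=5: a[5]=29 >= 21, so high = 5
  low=4, high=5, mid=4: a[4]=25 >= 21, so high = 4
Now low = high = 4, so the insertion index is 4.
Final answer: 4


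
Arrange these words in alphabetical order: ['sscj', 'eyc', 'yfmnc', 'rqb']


Compare strings character by character (the first differing letter decides):
  'eyc' < 'rqb' since 'e' < 'r' at position 1
  'rqb' < 'sscj' since 'r' < 's' at position 1
  'sscj' < 'yfmnc' since 's' < 'y' at position 1
Chaining these comparisons gives the alphabetical order.
Final answer: ['eyc', 'rqb', 'sscj', 'yfmnc']


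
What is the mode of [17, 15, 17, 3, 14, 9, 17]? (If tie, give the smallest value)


Count the frequency of each value:
  3 appears 1 time(s)
  9 appears 1 time(s)
  14 appears 1 time(s)
  15 appears 1 time(s)
  17 appears 3 time(s)
Maximum frequency is 3.
Only 17 reaches that frequency, so it is the mode.
Final answer: 17


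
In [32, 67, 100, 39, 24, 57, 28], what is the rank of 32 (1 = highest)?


Sort descending: [100, 67, 57, 39, 32, 28, 24]
Find 32 in the sorted list.
32 is at position 5.
Final answer: 5


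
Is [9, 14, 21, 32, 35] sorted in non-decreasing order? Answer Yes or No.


Check consecutive pairs:
  9 <= 14? True
  14 <= 21? True
  21 <= 32? True
  32 <= 35? True
Every consecutive pair is in order, so the list is non-decreasing.
Final answer: Yes


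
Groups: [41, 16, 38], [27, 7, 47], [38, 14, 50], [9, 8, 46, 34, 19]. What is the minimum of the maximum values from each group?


Find max of each group:
  Group 1: [41, 16, 38] -> max = 41
  Group 2: [27, 7, 47] -> max = 47
  Group 3: [38, 14, 50] -> max = 50
  Group 4: [9, 8, 46, 34, 19] -> max = 46
Maxes: [41, 47, 50, 46]
Minimum of maxes = 41
Final answer: 41


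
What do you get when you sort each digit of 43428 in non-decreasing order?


The number 43428 has digits: 4, 3, 4, 2, 8
Sorted: 2, 3, 4, 4, 8
Joining the sorted digits gives the result.
Final answer: 23448


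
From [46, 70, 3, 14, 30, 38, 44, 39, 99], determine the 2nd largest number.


Sort descending: [99, 70, 46, 44, 39, 38, 30, 14, 3]
The 2nd element (1-indexed) is at index 1.
Value = 70
Final answer: 70


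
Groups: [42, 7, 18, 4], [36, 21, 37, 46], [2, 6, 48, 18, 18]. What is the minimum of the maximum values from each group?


Find max of each group:
  Group 1: [42, 7, 18, 4] -> max = 42
  Group 2: [36, 21, 37, 46] -> max = 46
  Group 3: [2, 6, 48, 18, 18] -> max = 48
Maxes: [42, 46, 48]
Minimum of maxes = 42
Final answer: 42


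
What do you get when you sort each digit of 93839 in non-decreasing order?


The number 93839 has digits: 9, 3, 8, 3, 9
Sorted: 3, 3, 8, 9, 9
Joining the sorted digits gives the result.
Final answer: 33899


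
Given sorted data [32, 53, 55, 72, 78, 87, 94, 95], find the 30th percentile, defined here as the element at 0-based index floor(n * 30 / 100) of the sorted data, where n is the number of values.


The dataset has n = 8 elements.
Index = floor(8 * 30 / 100) = floor(240 / 100) = floor(2.4) = 2
Counting from index 0 in the sorted data, the element at index 2 is 55.
Final answer: 55


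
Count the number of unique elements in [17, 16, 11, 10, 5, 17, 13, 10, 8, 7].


List all unique values:
Distinct values: [5, 7, 8, 10, 11, 13, 16, 17]
Count = 8
Final answer: 8


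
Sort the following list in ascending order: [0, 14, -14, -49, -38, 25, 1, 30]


Original list: [0, 14, -14, -49, -38, 25, 1, 30]
Repeatedly take the smallest remaining element:
  Remaining [0, 14, -14, -49, -38, 25, 1, 30] -> smallest is -49
  Remaining [0, 14, -14, -38, 25, 1, 30] -> smallest is -38
  Remaining [0, 14, -14, 25, 1, 30] -> smallest is -14
  Remaining [0, 14, 25, 1, 30] -> smallest is 0
  Remaining [14, 25, 1, 30] -> smallest is 1
  Remaining [14, 25, 30] -> smallest is 14
  Remaining [25, 30] -> smallest is 25
  Remaining [30] -> smallest is 30
Collecting the picks in order gives the sorted list.
Final answer: [-49, -38, -14, 0, 1, 14, 25, 30]


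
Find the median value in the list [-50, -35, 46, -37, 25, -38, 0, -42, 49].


First, sort the list: [-50, -42, -38, -37, -35, 0, 25, 46, 49]
The list has 9 elements (odd count).
The middle index is 4 (0-based), and the element there is -35.
Final answer: -35


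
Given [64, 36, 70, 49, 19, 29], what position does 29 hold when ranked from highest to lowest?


Sort descending: [70, 64, 49, 36, 29, 19]
Find 29 in the sorted list.
29 is at position 5.
Final answer: 5


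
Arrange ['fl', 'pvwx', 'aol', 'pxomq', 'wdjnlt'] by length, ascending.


Compute lengths:
  'fl' has length 2
  'pvwx' has length 4
  'aol' has length 3
  'pxomq' has length 5
  'wdjnlt' has length 6
Lengths in increasing order: 2 < 3 < 4 < 5 < 6
Listing the words in that order gives the answer.
Final answer: ['fl', 'aol', 'pvwx', 'pxomq', 'wdjnlt']


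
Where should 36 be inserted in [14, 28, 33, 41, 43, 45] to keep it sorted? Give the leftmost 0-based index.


List is sorted: [14, 28, 33, 41, 43, 45]
We need the leftmost position where 36 can be inserted, i.e. the first index whose element is >= 36 (or the end of the list if none is).
Binary search with low=0, high=6 (0-based indices):
  low=0, high=6, mid=3: a[3]=41 >= 36, so high = 3
  low=0, high=3, mid=1: a[1]=28 < 36, so low = 2
  low=2, high=3, mid=2: a[2]=33 < 36, so low = 3
Now low = high = 3, so the insertion index is 3.
Final answer: 3


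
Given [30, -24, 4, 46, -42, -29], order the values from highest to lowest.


Original list: [30, -24, 4, 46, -42, -29]
Repeatedly take the largest remaining element:
  Remaining [30, -24, 4, 46, -42, -29] -> largest is 46
  Remaining [30, -24, 4, -42, -29] -> largest is 30
  Remaining [-24, 4, -42, -29] -> largest is 4
  Remaining [-24, -42, -29] -> largest is -24
  Remaining [-42, -29] -> largest is -29
  Remaining [-42] -> largest is -42
Collecting the picks in order gives the descending list.
Final answer: [46, 30, 4, -24, -29, -42]


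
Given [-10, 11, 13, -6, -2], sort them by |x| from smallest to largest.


Compute absolute values:
  |-10| = 10
  |11| = 11
  |13| = 13
  |-6| = 6
  |-2| = 2
Absolute values in increasing order: 2 < 6 < 10 < 11 < 13
Listing the original numbers in that order gives the answer.
Final answer: [-2, -6, -10, 11, 13]


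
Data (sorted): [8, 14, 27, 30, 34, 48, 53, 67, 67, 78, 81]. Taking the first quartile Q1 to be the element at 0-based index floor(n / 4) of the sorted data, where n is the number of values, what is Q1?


The list has n = 11 elements.
Q1 index = floor(11 / 4) = floor(2.75) = 2
Counting from index 0 in the sorted data, the element at index 2 is 27.
Final answer: 27


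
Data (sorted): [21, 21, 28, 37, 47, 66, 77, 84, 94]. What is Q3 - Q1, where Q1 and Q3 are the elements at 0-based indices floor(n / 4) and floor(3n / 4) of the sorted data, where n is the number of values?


The data has n = 9 elements.
Q1 index = floor(9 / 4) = floor(2.25) = 2; Q3 index = floor(3 * 9 / 4) = floor(6.75) = 6
Q1 = element at index 2 = 28
Q3 = element at index 6 = 77
IQR = 77 - 28 = 49
Final answer: 49


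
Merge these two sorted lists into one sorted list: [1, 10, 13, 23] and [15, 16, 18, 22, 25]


List A: [1, 10, 13, 23]
List B: [15, 16, 18, 22, 25]
Repeatedly compare the front elements and take the smaller:
  1 vs 15 -> take 1
  10 vs 15 -> take 10
  13 vs 15 -> take 13
  23 vs 15 -> take 15
  23 vs 16 -> take 16
  23 vs 18 -> take 18
  23 vs 22 -> take 22
  23 vs 25 -> take 23
  A is exhausted; append the rest of B: [25]
Final answer: [1, 10, 13, 15, 16, 18, 22, 23, 25]


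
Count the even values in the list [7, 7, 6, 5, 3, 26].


Check each element:
  7 is odd
  7 is odd
  6 is even
  5 is odd
  3 is odd
  26 is even
Evens: [6, 26]
Count of evens = 2
Final answer: 2


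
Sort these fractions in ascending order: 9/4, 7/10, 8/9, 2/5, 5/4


Convert to decimal for comparison:
  9/4 = 2.25
  7/10 = 0.7
  8/9 = 0.8889
  2/5 = 0.4
  5/4 = 1.25
Decimals in increasing order: 0.4 < 0.7 < 0.8889 < 1.25 < 2.25
Writing each back as its fraction gives the sorted order.
Final answer: 2/5, 7/10, 8/9, 5/4, 9/4


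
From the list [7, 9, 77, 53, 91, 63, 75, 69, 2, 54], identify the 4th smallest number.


Sort ascending: [2, 7, 9, 53, 54, 63, 69, 75, 77, 91]
The 4th element (1-indexed) is at index 3.
Value = 53
Final answer: 53


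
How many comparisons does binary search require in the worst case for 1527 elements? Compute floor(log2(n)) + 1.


Binary search halves the search space each step.
Maximum comparisons = floor(log2(1527)) + 1
log2(1527) = 10.5765
floor(log2(1527)) = 10, so 10 + 1 = 11
Final answer: 11


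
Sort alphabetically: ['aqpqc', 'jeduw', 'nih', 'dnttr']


Compare strings character by character (the first differing letter decides):
  'aqpqc' < 'dnttr' since 'a' < 'd' at position 1
  'dnttr' < 'jeduw' since 'd' < 'j' at position 1
  'jeduw' < 'nih' since 'j' < 'n' at position 1
Chaining these comparisons gives the alphabetical order.
Final answer: ['aqpqc', 'dnttr', 'jeduw', 'nih']


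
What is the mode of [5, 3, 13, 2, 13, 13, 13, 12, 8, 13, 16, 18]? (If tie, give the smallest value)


Count the frequency of each value:
  2 appears 1 time(s)
  3 appears 1 time(s)
  5 appears 1 time(s)
  8 appears 1 time(s)
  12 appears 1 time(s)
  13 appears 5 time(s)
  16 appears 1 time(s)
  18 appears 1 time(s)
Maximum frequency is 5.
Only 13 reaches that frequency, so it is the mode.
Final answer: 13


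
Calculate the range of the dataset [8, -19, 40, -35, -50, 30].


Maximum value: 40
Minimum value: -50
Range = 40 - (-50) = 90
Final answer: 90


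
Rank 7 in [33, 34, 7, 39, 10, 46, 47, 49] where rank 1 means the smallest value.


Sort ascending: [7, 10, 33, 34, 39, 46, 47, 49]
Find 7 in the sorted list.
7 is at position 1 (1-indexed).
Final answer: 1


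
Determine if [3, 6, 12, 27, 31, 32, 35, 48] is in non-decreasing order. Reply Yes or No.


Check consecutive pairs:
  3 <= 6? True
  6 <= 12? True
  12 <= 27? True
  27 <= 31? True
  31 <= 32? True
  32 <= 35? True
  35 <= 48? True
Every consecutive pair is in order, so the list is non-decreasing.
Final answer: Yes


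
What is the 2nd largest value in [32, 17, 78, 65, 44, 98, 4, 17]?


Sort descending: [98, 78, 65, 44, 32, 17, 17, 4]
The 2nd element (1-indexed) is at index 1.
Value = 78
Final answer: 78


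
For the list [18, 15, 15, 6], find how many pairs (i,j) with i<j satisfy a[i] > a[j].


For each element, count the later elements that are smaller than it:
  18 (index 0): smaller elements after it = [15, 15, 6] -> 3
  15 (index 1): smaller elements after it = [6] -> 1
  15 (index 2): smaller elements after it = [6] -> 1
Total inversions = 3 + 1 + 1 = 5
Final answer: 5


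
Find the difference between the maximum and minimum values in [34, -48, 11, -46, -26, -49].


Maximum value: 34
Minimum value: -49
Range = 34 - (-49) = 83
Final answer: 83


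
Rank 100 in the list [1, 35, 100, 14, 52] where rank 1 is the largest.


Sort descending: [100, 52, 35, 14, 1]
Find 100 in the sorted list.
100 is at position 1.
Final answer: 1
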